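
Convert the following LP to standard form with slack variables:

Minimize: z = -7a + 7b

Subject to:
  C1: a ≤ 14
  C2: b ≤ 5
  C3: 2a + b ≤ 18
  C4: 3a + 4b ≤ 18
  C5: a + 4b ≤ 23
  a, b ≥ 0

min z = -7a + 7b

s.t.
  a + s1 = 14
  b + s2 = 5
  2a + b + s3 = 18
  3a + 4b + s4 = 18
  a + 4b + s5 = 23
  a, b, s1, s2, s3, s4, s5 ≥ 0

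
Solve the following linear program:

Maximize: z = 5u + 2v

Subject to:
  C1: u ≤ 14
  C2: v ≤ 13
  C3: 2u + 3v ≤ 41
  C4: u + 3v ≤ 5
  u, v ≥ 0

Evaluate the objective at each vertex of the feasible region:
  z(0, 0) = 0
  z(5, 0) = 25  ←
  z(0, 1.667) = 3.333
The maximum is at u = 5, v = 0.

u = 5, v = 0, z = 25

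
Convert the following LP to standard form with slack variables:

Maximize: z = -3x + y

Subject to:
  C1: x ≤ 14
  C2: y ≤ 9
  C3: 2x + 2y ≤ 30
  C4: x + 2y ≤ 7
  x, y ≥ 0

max z = -3x + y

s.t.
  x + s1 = 14
  y + s2 = 9
  2x + 2y + s3 = 30
  x + 2y + s4 = 7
  x, y, s1, s2, s3, s4 ≥ 0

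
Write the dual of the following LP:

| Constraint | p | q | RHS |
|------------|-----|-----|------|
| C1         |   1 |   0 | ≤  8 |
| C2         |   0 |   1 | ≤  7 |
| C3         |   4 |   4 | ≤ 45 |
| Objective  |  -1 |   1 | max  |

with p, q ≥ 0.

Primal max cᵀx s.t. Ax ≤ b, x ≥ 0  →  Dual min bᵀy s.t. Aᵀy ≥ c, y ≥ 0.

Minimize: z = 8y1 + 7y2 + 45y3

Subject to:
  y1 + 4y3 ≥ -1
  y2 + 4y3 ≥ 1
  y1, y2, y3 ≥ 0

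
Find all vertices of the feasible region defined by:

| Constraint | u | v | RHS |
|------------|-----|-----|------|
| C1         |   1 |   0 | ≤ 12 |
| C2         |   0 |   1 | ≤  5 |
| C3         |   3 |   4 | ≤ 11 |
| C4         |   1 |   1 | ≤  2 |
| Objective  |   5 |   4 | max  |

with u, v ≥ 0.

(0, 0), (2, 0), (0, 2)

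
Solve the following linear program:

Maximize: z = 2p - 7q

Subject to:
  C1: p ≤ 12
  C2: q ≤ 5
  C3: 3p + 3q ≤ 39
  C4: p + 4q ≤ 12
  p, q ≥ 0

Evaluate the objective at each vertex of the feasible region:
  z(0, 0) = 0
  z(12, 0) = 24  ←
  z(0, 3) = -21
The maximum is at p = 12, q = 0.

p = 12, q = 0, z = 24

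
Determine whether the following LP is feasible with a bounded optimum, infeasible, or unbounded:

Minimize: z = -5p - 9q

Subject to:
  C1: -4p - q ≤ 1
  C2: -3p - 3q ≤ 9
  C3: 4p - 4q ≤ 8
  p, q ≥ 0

Unbounded (objective can decrease without bound)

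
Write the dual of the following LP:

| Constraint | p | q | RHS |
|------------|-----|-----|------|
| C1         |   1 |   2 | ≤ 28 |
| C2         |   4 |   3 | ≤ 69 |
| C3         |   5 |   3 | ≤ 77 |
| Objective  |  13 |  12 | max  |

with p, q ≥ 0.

Primal max cᵀx s.t. Ax ≤ b, x ≥ 0  →  Dual min bᵀy s.t. Aᵀy ≥ c, y ≥ 0.

Minimize: z = 28y1 + 69y2 + 77y3

Subject to:
  y1 + 4y2 + 5y3 ≥ 13
  2y1 + 3y2 + 3y3 ≥ 12
  y1, y2, y3 ≥ 0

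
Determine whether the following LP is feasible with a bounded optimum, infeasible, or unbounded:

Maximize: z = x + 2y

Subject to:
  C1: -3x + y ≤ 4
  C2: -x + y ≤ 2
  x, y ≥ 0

Unbounded (objective can increase without bound)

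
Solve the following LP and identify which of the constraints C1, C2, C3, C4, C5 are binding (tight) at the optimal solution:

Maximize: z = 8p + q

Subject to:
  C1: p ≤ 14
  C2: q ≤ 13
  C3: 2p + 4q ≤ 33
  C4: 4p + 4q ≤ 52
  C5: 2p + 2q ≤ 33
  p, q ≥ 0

At p = 13, q = 0, compute slack b - a·x for each constraint:
  C1: 14 − 13 = 1  (slack)
  C2: 13 − 0 = 13  (slack)
  C3: 33 − 26 = 7  (slack)
  C4: 52 − 52 = 0  (binding)
  C5: 33 − 26 = 7  (slack)

Optimal: p = 13, q = 0
Binding: C4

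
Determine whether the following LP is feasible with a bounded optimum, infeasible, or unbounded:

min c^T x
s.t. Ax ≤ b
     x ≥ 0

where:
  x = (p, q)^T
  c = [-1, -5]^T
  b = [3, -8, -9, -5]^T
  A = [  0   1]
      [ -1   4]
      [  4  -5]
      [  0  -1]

Infeasible (no feasible solution exists)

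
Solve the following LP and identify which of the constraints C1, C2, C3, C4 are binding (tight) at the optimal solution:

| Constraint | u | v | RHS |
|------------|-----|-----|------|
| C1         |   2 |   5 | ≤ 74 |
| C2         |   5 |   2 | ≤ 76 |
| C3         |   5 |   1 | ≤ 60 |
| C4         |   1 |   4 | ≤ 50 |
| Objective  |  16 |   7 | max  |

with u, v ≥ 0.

At u = 10, v = 10, compute slack b - a·x for each constraint:
  C1: 74 − 70 = 4  (slack)
  C2: 76 − 70 = 6  (slack)
  C3: 60 − 60 = 0  (binding)
  C4: 50 − 50 = 0  (binding)

Optimal: u = 10, v = 10
Binding: C3, C4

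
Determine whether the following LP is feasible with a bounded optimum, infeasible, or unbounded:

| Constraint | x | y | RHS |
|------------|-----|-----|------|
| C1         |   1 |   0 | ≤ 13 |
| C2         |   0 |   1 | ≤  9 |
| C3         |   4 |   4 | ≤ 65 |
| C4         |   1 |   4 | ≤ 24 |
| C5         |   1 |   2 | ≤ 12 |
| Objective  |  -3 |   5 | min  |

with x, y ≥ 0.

Feasible with a bounded optimal solution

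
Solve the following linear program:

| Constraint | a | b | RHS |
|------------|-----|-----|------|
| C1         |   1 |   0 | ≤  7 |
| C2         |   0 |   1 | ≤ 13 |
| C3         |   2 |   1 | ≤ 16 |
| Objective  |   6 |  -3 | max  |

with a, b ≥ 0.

Evaluate the objective at each vertex of the feasible region:
  z(0, 0) = 0
  z(7, 0) = 42  ←
  z(7, 2) = 36
  z(1.5, 13) = -30
  z(0, 13) = -39
The maximum is at a = 7, b = 0.

a = 7, b = 0, z = 42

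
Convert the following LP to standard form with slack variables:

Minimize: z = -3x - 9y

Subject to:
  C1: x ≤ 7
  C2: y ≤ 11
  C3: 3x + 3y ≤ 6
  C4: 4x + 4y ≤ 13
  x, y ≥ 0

min z = -3x - 9y

s.t.
  x + s1 = 7
  y + s2 = 11
  3x + 3y + s3 = 6
  4x + 4y + s4 = 13
  x, y, s1, s2, s3, s4 ≥ 0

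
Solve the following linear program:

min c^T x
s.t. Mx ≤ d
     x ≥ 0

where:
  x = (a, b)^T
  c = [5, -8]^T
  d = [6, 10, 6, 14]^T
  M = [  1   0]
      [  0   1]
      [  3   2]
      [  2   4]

Evaluate the objective at each vertex of the feasible region:
  z(0, 0) = 0
  z(2, 0) = 10
  z(0, 3) = -24  ←
The minimum is at a = 0, b = 3.

a = 0, b = 3, z = -24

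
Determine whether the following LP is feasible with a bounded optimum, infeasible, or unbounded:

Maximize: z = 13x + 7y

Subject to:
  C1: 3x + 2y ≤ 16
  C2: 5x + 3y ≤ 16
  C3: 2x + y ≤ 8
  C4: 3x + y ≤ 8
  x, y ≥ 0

Feasible with a bounded optimal solution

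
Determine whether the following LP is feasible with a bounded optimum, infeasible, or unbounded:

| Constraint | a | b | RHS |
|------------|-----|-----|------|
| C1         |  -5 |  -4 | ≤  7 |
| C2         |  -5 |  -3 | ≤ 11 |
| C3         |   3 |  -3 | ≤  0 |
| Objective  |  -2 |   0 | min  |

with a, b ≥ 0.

Unbounded (objective can decrease without bound)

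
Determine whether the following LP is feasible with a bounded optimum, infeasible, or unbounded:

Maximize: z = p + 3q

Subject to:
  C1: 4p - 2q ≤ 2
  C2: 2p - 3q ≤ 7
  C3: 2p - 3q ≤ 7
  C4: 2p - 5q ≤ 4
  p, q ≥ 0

Unbounded (objective can increase without bound)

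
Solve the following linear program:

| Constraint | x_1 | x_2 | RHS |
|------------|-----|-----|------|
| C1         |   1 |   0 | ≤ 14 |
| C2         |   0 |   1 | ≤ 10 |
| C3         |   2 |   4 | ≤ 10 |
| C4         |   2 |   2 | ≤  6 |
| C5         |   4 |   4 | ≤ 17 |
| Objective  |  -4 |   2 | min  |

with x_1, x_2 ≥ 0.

Evaluate the objective at each vertex of the feasible region:
  z(0, 0) = 0
  z(3, 0) = -12  ←
  z(1, 2) = 0
  z(0, 2.5) = 5
The minimum is at x_1 = 3, x_2 = 0.

x_1 = 3, x_2 = 0, z = -12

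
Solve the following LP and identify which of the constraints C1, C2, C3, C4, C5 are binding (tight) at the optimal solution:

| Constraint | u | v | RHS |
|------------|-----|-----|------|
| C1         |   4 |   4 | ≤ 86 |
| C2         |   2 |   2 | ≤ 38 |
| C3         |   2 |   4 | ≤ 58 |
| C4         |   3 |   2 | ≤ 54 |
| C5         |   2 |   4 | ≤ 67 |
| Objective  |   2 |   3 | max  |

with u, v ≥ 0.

At u = 9, v = 10, compute slack b - a·x for each constraint:
  C1: 86 − 76 = 10  (slack)
  C2: 38 − 38 = 0  (binding)
  C3: 58 − 58 = 0  (binding)
  C4: 54 − 47 = 7  (slack)
  C5: 67 − 58 = 9  (slack)

Optimal: u = 9, v = 10
Binding: C2, C3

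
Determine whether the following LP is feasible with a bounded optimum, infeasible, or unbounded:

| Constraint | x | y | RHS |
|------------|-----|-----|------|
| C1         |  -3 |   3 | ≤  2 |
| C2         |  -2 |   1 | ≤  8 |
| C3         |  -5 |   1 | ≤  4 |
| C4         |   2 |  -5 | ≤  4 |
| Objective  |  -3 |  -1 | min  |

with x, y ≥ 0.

Unbounded (objective can decrease without bound)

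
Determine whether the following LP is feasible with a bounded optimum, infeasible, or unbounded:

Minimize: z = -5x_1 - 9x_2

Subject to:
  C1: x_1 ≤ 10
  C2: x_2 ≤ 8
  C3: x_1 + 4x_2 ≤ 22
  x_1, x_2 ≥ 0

Feasible with a bounded optimal solution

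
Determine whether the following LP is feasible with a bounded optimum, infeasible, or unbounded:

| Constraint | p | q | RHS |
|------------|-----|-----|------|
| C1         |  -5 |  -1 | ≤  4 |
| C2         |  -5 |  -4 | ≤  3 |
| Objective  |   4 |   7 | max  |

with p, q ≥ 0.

Unbounded (objective can increase without bound)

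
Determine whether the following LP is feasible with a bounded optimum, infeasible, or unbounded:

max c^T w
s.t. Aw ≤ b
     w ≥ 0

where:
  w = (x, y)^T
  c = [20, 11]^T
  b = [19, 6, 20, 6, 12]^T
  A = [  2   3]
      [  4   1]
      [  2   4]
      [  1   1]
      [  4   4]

Feasible with a bounded optimal solution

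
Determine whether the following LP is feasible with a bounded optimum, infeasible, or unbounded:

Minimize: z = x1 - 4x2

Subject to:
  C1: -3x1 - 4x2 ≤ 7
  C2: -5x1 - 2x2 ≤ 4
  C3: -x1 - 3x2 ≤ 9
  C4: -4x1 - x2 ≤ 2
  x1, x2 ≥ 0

Unbounded (objective can decrease without bound)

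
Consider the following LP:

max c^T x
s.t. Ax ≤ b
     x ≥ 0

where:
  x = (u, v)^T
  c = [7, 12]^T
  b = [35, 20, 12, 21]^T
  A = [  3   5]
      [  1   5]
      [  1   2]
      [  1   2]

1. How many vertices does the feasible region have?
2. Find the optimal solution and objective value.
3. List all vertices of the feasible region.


1. 5
2. u = 10, v = 1, z = 82
3. (0, 0), (11.67, 0), (10, 1), (6.667, 2.667), (0, 4)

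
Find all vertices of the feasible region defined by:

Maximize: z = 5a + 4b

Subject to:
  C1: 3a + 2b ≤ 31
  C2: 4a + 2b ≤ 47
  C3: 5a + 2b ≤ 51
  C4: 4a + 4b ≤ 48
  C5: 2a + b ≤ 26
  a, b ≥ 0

(0, 0), (10.2, 0), (10, 0.5), (7, 5), (0, 12)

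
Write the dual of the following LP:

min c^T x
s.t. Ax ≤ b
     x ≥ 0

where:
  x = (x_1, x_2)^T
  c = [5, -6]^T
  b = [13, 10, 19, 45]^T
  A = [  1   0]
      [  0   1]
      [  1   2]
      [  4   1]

Primal min cᵀx s.t. Ax ≤ b, x ≥ 0  →  Dual max −bᵀy s.t. Aᵀy ≥ −c, y ≥ 0.

Maximize: z = -13y1 - 10y2 - 19y3 - 45y4

Subject to:
  y1 + y3 + 4y4 ≥ -5
  y2 + 2y3 + y4 ≥ 6
  y1, y2, y3, y4 ≥ 0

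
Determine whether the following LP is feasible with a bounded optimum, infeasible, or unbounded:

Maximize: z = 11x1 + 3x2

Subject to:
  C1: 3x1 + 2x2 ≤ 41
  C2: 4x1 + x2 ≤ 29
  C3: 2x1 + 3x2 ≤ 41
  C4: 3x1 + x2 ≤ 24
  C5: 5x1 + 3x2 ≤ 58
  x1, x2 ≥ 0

Feasible with a bounded optimal solution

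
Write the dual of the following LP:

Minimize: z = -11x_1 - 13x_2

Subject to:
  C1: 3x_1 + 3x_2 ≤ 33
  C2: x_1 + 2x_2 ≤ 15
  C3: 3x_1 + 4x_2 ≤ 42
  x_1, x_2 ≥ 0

Primal min cᵀx s.t. Ax ≤ b, x ≥ 0  →  Dual max −bᵀy s.t. Aᵀy ≥ −c, y ≥ 0.

Maximize: z = -33y1 - 15y2 - 42y3

Subject to:
  3y1 + y2 + 3y3 ≥ 11
  3y1 + 2y2 + 4y3 ≥ 13
  y1, y2, y3 ≥ 0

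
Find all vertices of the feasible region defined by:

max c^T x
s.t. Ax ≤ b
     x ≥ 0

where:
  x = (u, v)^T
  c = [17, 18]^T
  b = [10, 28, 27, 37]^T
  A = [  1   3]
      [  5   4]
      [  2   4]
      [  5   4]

(0, 0), (5.6, 0), (4, 2), (0, 3.333)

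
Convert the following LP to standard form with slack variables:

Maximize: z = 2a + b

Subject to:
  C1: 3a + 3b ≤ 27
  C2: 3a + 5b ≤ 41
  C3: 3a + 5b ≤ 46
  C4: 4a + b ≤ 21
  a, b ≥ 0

max z = 2a + b

s.t.
  3a + 3b + s1 = 27
  3a + 5b + s2 = 41
  3a + 5b + s3 = 46
  4a + b + s4 = 21
  a, b, s1, s2, s3, s4 ≥ 0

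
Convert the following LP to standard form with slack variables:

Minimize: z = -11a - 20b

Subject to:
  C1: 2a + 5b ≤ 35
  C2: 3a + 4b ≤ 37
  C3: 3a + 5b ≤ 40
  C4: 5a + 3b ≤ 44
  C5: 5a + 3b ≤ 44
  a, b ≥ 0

min z = -11a - 20b

s.t.
  2a + 5b + s1 = 35
  3a + 4b + s2 = 37
  3a + 5b + s3 = 40
  5a + 3b + s4 = 44
  5a + 3b + s5 = 44
  a, b, s1, s2, s3, s4, s5 ≥ 0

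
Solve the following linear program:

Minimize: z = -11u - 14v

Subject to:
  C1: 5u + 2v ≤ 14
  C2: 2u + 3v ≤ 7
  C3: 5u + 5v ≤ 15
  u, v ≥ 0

Evaluate the objective at each vertex of the feasible region:
  z(0, 0) = 0
  z(2.8, 0) = -30.8
  z(2.667, 0.3333) = -34
  z(2, 1) = -36  ←
  z(0, 2.333) = -32.67
The minimum is at u = 2, v = 1.

u = 2, v = 1, z = -36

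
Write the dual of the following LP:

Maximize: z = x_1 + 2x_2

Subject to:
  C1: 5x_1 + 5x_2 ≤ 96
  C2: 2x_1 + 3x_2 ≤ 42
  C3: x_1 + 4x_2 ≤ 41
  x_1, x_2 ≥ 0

Primal max cᵀx s.t. Ax ≤ b, x ≥ 0  →  Dual min bᵀy s.t. Aᵀy ≥ c, y ≥ 0.

Minimize: z = 96y1 + 42y2 + 41y3

Subject to:
  5y1 + 2y2 + y3 ≥ 1
  5y1 + 3y2 + 4y3 ≥ 2
  y1, y2, y3 ≥ 0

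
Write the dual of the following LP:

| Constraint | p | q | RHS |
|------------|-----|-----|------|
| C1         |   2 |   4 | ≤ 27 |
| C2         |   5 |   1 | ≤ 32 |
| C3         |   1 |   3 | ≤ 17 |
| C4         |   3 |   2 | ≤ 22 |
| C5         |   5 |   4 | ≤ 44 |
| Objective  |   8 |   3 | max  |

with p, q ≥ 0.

Primal max cᵀx s.t. Ax ≤ b, x ≥ 0  →  Dual min bᵀy s.t. Aᵀy ≥ c, y ≥ 0.

Minimize: z = 27y1 + 32y2 + 17y3 + 22y4 + 44y5

Subject to:
  2y1 + 5y2 + y3 + 3y4 + 5y5 ≥ 8
  4y1 + y2 + 3y3 + 2y4 + 4y5 ≥ 3
  y1, y2, y3, y4, y5 ≥ 0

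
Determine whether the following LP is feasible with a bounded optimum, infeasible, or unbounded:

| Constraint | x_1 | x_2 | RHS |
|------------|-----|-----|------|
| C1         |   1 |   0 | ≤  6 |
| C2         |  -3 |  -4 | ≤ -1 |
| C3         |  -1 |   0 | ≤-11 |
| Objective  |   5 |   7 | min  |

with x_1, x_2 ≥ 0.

Infeasible (no feasible solution exists)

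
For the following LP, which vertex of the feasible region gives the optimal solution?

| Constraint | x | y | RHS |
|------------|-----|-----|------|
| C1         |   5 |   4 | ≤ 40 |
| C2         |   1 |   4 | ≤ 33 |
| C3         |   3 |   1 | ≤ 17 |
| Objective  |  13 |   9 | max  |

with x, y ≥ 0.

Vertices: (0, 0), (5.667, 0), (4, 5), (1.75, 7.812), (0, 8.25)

Evaluate the objective at each vertex of the feasible region:
  z(0, 0) = 0
  z(5.667, 0) = 73.67
  z(4, 5) = 97  ←
  z(1.75, 7.812) = 93.06
  z(0, 8.25) = 74.25
The maximum is at x = 4, y = 5.

(4, 5)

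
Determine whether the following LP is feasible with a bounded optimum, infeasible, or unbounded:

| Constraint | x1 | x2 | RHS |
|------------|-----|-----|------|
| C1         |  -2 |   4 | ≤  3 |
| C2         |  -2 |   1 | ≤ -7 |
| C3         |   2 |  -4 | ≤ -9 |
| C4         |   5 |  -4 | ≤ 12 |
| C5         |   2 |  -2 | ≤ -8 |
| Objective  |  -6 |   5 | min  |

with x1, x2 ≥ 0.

Infeasible (no feasible solution exists)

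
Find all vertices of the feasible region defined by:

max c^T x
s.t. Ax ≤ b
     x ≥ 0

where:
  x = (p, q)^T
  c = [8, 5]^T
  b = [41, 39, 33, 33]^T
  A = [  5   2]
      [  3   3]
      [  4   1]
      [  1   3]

(0, 0), (8.2, 0), (5, 8), (3, 10), (0, 11)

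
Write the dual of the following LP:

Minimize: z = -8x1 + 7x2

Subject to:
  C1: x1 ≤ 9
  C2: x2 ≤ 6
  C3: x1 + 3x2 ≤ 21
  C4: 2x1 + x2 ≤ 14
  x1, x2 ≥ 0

Primal min cᵀx s.t. Ax ≤ b, x ≥ 0  →  Dual max −bᵀy s.t. Aᵀy ≥ −c, y ≥ 0.

Maximize: z = -9y1 - 6y2 - 21y3 - 14y4

Subject to:
  y1 + y3 + 2y4 ≥ 8
  y2 + 3y3 + y4 ≥ -7
  y1, y2, y3, y4 ≥ 0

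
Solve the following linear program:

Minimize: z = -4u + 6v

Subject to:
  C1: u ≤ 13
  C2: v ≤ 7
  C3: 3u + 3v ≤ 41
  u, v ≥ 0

Evaluate the objective at each vertex of the feasible region:
  z(0, 0) = 0
  z(13, 0) = -52  ←
  z(13, 0.6667) = -48
  z(6.667, 7) = 15.33
  z(0, 7) = 42
The minimum is at u = 13, v = 0.

u = 13, v = 0, z = -52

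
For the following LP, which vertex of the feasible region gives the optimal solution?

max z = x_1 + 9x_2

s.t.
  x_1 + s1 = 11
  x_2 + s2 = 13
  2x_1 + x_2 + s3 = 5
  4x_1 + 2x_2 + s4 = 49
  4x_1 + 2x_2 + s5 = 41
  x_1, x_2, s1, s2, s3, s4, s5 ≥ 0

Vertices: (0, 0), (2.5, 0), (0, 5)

Evaluate the objective at each vertex of the feasible region:
  z(0, 0) = 0
  z(2.5, 0) = 2.5
  z(0, 5) = 45  ←
The maximum is at x_1 = 0, x_2 = 5.

(0, 5)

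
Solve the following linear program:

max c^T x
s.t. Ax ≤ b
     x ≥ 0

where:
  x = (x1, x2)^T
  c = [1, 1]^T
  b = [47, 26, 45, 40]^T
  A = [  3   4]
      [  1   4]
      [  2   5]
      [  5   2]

Evaluate the objective at each vertex of the feasible region:
  z(0, 0) = 0
  z(8, 0) = 8
  z(6, 5) = 11  ←
  z(0, 6.5) = 6.5
The maximum is at x1 = 6, x2 = 5.

x1 = 6, x2 = 5, z = 11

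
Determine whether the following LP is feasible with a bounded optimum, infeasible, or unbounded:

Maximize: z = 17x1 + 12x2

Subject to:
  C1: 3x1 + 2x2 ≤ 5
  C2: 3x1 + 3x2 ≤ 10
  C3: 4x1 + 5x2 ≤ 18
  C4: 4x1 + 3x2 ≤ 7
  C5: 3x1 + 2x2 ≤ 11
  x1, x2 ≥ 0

Feasible with a bounded optimal solution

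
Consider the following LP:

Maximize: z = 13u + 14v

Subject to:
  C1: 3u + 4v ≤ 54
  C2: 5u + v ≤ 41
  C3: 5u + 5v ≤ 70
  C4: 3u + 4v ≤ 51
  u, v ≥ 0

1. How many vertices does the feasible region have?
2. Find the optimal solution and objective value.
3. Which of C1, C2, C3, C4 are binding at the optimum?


1. 5
2. u = 5, v = 9, z = 191
3. C3, C4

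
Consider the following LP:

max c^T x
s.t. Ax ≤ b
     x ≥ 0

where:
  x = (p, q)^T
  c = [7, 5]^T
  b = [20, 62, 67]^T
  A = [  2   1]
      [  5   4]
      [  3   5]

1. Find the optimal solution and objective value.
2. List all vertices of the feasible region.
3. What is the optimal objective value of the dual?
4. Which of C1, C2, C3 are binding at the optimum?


1. p = 6, q = 8, z = 82
2. (0, 0), (10, 0), (6, 8), (3.231, 11.46), (0, 13.4)
3. 82
4. C1, C2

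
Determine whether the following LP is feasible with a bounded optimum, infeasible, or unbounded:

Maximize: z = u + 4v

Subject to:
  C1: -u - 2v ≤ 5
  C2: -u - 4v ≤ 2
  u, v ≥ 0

Unbounded (objective can increase without bound)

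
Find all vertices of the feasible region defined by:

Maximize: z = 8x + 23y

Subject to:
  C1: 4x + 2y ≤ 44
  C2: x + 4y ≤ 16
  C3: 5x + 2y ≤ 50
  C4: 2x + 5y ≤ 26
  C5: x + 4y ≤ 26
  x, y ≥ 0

(0, 0), (10, 0), (9.429, 1.429), (8, 2), (0, 4)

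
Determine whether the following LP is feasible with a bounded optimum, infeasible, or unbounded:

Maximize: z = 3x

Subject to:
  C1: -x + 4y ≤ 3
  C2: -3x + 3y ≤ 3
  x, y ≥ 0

Unbounded (objective can increase without bound)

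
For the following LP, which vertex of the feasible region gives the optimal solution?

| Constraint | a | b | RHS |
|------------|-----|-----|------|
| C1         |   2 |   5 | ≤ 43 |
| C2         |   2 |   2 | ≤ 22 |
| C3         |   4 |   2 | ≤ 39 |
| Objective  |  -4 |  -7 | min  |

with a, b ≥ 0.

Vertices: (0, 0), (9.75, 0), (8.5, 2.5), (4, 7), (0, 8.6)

Evaluate the objective at each vertex of the feasible region:
  z(0, 0) = 0
  z(9.75, 0) = -39
  z(8.5, 2.5) = -51.5
  z(4, 7) = -65  ←
  z(0, 8.6) = -60.2
The minimum is at a = 4, b = 7.

(4, 7)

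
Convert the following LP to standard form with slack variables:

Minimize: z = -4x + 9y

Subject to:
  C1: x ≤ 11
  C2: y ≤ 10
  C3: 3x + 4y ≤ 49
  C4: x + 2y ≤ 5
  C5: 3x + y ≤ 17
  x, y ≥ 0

min z = -4x + 9y

s.t.
  x + s1 = 11
  y + s2 = 10
  3x + 4y + s3 = 49
  x + 2y + s4 = 5
  3x + y + s5 = 17
  x, y, s1, s2, s3, s4, s5 ≥ 0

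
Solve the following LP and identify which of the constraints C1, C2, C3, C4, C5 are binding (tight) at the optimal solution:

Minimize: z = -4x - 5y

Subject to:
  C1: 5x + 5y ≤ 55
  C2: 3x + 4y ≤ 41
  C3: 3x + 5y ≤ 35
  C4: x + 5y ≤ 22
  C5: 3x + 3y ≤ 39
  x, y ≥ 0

At x = 10, y = 1, compute slack b - a·x for each constraint:
  C1: 55 − 55 = 0  (binding)
  C2: 41 − 34 = 7  (slack)
  C3: 35 − 35 = 0  (binding)
  C4: 22 − 15 = 7  (slack)
  C5: 39 − 33 = 6  (slack)

Optimal: x = 10, y = 1
Binding: C1, C3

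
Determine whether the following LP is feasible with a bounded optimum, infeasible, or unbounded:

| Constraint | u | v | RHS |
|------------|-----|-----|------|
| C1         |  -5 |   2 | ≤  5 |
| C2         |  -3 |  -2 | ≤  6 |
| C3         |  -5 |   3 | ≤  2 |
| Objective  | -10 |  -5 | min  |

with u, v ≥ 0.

Unbounded (objective can decrease without bound)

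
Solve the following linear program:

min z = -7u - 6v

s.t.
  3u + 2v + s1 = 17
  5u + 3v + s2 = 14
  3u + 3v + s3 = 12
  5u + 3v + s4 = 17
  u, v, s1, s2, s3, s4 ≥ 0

Evaluate the objective at each vertex of the feasible region:
  z(0, 0) = 0
  z(2.8, 0) = -19.6
  z(1, 3) = -25  ←
  z(0, 4) = -24
The minimum is at u = 1, v = 3.

u = 1, v = 3, z = -25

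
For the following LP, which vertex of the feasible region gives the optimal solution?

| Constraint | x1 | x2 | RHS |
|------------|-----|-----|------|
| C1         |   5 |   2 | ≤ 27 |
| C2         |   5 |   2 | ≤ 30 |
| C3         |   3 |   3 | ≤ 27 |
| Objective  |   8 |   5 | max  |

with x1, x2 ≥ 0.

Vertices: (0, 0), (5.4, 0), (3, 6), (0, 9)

Evaluate the objective at each vertex of the feasible region:
  z(0, 0) = 0
  z(5.4, 0) = 43.2
  z(3, 6) = 54  ←
  z(0, 9) = 45
The maximum is at x1 = 3, x2 = 6.

(3, 6)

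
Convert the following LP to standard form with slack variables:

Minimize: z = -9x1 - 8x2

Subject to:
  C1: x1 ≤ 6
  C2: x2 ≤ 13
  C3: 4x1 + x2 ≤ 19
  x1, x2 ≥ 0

min z = -9x1 - 8x2

s.t.
  x1 + s1 = 6
  x2 + s2 = 13
  4x1 + x2 + s3 = 19
  x1, x2, s1, s2, s3 ≥ 0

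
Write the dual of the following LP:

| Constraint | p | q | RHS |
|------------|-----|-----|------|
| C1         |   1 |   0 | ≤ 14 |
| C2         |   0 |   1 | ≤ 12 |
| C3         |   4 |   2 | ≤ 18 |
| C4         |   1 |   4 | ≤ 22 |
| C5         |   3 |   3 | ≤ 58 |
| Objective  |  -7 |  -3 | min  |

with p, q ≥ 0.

Primal min cᵀx s.t. Ax ≤ b, x ≥ 0  →  Dual max −bᵀy s.t. Aᵀy ≥ −c, y ≥ 0.

Maximize: z = -14y1 - 12y2 - 18y3 - 22y4 - 58y5

Subject to:
  y1 + 4y3 + y4 + 3y5 ≥ 7
  y2 + 2y3 + 4y4 + 3y5 ≥ 3
  y1, y2, y3, y4, y5 ≥ 0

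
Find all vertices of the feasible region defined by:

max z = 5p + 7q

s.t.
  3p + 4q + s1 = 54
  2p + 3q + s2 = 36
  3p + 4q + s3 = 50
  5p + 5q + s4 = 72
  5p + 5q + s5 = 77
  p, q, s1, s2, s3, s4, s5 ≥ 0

(0, 0), (14.4, 0), (7.6, 6.8), (6, 8), (0, 12)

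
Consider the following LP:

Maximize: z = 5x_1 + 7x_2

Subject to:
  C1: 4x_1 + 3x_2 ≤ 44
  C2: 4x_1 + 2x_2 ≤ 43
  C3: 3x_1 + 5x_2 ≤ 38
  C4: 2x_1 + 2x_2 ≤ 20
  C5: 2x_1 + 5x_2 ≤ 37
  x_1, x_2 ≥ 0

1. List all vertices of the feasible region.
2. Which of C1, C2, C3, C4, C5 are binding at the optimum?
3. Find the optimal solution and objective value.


1. (0, 0), (10, 0), (6, 4), (1, 7), (0, 7.4)
2. C3, C4
3. x_1 = 6, x_2 = 4, z = 58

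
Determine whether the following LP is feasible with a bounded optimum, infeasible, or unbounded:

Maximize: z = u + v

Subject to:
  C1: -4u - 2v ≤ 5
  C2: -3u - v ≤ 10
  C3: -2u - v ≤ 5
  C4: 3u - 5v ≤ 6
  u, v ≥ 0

Unbounded (objective can increase without bound)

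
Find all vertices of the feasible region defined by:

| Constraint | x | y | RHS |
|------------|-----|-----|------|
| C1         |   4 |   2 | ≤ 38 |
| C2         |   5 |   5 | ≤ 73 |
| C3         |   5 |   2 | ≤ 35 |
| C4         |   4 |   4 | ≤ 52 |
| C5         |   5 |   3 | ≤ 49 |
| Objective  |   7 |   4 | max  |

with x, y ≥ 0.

(0, 0), (7, 0), (3, 10), (0, 13)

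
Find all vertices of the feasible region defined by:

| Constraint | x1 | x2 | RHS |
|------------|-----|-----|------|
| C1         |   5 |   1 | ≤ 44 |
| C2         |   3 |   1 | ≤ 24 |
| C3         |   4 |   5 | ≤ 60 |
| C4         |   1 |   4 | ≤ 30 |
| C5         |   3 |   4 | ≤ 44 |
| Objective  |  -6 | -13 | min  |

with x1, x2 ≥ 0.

(0, 0), (8, 0), (6, 6), (0, 7.5)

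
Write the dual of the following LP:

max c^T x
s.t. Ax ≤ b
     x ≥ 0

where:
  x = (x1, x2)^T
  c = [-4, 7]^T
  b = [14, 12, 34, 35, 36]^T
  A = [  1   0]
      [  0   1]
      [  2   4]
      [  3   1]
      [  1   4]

Primal max cᵀx s.t. Ax ≤ b, x ≥ 0  →  Dual min bᵀy s.t. Aᵀy ≥ c, y ≥ 0.

Minimize: z = 14y1 + 12y2 + 34y3 + 35y4 + 36y5

Subject to:
  y1 + 2y3 + 3y4 + y5 ≥ -4
  y2 + 4y3 + y4 + 4y5 ≥ 7
  y1, y2, y3, y4, y5 ≥ 0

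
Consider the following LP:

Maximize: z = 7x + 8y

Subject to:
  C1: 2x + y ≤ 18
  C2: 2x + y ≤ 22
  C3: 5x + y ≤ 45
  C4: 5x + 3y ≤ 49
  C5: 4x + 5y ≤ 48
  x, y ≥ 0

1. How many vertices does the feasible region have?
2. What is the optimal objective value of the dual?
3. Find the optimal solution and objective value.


1. 4
2. 81
3. x = 7, y = 4, z = 81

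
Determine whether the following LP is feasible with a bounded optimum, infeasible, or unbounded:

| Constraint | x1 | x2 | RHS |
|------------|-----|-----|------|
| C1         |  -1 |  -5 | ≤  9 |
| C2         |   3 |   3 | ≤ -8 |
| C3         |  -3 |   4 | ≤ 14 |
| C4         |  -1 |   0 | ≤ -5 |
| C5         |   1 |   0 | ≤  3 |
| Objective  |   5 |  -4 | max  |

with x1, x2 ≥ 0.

Infeasible (no feasible solution exists)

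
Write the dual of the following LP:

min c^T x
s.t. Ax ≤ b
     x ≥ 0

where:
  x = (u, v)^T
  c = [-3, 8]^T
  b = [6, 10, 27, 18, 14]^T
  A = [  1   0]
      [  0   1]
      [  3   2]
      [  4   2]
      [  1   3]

Primal min cᵀx s.t. Ax ≤ b, x ≥ 0  →  Dual max −bᵀy s.t. Aᵀy ≥ −c, y ≥ 0.

Maximize: z = -6y1 - 10y2 - 27y3 - 18y4 - 14y5

Subject to:
  y1 + 3y3 + 4y4 + y5 ≥ 3
  y2 + 2y3 + 2y4 + 3y5 ≥ -8
  y1, y2, y3, y4, y5 ≥ 0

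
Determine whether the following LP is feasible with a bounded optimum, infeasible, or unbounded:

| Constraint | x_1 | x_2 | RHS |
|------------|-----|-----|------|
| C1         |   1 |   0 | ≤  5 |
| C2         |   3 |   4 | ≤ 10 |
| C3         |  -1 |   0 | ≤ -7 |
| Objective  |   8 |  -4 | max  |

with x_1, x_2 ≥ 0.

Infeasible (no feasible solution exists)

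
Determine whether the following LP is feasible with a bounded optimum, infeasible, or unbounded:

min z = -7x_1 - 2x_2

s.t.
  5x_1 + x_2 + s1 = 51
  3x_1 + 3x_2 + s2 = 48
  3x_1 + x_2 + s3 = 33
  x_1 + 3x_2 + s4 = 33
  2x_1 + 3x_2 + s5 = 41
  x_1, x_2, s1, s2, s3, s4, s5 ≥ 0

Feasible with a bounded optimal solution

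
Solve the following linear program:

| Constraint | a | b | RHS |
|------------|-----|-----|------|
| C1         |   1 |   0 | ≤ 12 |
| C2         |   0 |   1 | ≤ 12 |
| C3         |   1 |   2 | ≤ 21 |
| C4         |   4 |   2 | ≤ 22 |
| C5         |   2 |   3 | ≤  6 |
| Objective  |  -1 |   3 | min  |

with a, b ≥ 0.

Evaluate the objective at each vertex of the feasible region:
  z(0, 0) = 0
  z(3, 0) = -3  ←
  z(0, 2) = 6
The minimum is at a = 3, b = 0.

a = 3, b = 0, z = -3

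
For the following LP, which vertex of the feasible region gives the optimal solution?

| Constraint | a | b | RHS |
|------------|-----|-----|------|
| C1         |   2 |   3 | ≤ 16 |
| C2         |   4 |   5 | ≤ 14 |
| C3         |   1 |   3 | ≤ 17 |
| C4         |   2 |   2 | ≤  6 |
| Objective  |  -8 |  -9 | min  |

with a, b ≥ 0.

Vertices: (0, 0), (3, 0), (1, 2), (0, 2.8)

Evaluate the objective at each vertex of the feasible region:
  z(0, 0) = 0
  z(3, 0) = -24
  z(1, 2) = -26  ←
  z(0, 2.8) = -25.2
The minimum is at a = 1, b = 2.

(1, 2)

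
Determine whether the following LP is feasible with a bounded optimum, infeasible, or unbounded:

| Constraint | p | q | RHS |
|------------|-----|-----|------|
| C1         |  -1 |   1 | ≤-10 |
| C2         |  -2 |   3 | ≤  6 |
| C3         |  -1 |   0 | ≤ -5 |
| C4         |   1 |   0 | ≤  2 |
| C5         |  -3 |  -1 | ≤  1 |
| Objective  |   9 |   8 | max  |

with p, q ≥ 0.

Infeasible (no feasible solution exists)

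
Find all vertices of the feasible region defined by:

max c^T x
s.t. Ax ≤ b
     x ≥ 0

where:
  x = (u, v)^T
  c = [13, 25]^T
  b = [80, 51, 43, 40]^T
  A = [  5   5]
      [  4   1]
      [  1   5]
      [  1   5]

(0, 0), (12.75, 0), (11.67, 4.333), (10, 6), (0, 8)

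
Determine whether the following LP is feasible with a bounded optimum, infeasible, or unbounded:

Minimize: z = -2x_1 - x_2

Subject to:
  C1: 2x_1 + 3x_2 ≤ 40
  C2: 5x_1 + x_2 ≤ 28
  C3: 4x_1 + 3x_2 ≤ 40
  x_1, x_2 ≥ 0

Feasible with a bounded optimal solution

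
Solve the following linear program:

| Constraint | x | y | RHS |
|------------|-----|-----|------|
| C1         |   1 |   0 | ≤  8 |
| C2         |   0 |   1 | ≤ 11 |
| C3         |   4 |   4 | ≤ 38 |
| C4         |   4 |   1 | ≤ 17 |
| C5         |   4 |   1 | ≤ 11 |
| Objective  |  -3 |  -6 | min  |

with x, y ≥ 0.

Evaluate the objective at each vertex of the feasible region:
  z(0, 0) = 0
  z(2.75, 0) = -8.25
  z(0.5, 9) = -55.5
  z(0, 9.5) = -57  ←
The minimum is at x = 0, y = 9.5.

x = 0, y = 9.5, z = -57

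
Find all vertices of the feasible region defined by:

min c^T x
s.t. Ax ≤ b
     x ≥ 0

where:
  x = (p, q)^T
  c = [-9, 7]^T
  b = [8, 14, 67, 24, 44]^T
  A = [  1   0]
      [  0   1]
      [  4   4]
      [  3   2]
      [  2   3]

(0, 0), (8, 0), (0, 12)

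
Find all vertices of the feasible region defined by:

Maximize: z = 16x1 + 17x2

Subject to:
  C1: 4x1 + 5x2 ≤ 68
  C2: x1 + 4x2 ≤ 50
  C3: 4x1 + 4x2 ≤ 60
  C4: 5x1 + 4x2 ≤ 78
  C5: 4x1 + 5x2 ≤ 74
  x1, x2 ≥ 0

(0, 0), (15, 0), (7, 8), (2, 12), (0, 12.5)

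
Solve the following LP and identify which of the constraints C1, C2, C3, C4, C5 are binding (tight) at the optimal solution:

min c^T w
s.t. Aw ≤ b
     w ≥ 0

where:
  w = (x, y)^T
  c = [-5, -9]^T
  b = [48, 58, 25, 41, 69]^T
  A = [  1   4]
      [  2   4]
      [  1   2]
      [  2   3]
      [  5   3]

At x = 7, y = 9, compute slack b - a·x for each constraint:
  C1: 48 − 43 = 5  (slack)
  C2: 58 − 50 = 8  (slack)
  C3: 25 − 25 = 0  (binding)
  C4: 41 − 41 = 0  (binding)
  C5: 69 − 62 = 7  (slack)

Optimal: x = 7, y = 9
Binding: C3, C4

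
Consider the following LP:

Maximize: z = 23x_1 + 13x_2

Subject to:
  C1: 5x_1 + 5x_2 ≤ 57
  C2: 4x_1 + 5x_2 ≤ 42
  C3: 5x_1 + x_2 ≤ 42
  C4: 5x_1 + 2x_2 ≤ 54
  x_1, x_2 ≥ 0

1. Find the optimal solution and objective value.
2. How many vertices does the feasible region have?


1. x_1 = 8, x_2 = 2, z = 210
2. 4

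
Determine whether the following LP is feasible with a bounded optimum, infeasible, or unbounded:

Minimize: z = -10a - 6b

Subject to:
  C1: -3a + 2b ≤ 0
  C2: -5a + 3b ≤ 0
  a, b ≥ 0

Unbounded (objective can decrease without bound)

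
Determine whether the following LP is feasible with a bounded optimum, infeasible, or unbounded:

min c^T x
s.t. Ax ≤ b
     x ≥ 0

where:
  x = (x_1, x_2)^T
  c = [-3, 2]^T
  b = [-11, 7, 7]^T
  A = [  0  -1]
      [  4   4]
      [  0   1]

Infeasible (no feasible solution exists)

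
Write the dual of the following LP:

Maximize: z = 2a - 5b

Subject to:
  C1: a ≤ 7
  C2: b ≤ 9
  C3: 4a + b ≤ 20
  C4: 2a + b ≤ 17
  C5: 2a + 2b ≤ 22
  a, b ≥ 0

Primal max cᵀx s.t. Ax ≤ b, x ≥ 0  →  Dual min bᵀy s.t. Aᵀy ≥ c, y ≥ 0.

Minimize: z = 7y1 + 9y2 + 20y3 + 17y4 + 22y5

Subject to:
  y1 + 4y3 + 2y4 + 2y5 ≥ 2
  y2 + y3 + y4 + 2y5 ≥ -5
  y1, y2, y3, y4, y5 ≥ 0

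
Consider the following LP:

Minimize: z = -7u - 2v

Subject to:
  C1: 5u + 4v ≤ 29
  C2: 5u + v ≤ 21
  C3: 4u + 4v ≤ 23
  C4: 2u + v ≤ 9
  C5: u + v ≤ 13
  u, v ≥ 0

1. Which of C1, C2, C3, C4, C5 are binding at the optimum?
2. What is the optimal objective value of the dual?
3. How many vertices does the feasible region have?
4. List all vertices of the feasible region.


1. C2, C4
2. -30
3. 5
4. (0, 0), (4.2, 0), (4, 1), (3.25, 2.5), (0, 5.75)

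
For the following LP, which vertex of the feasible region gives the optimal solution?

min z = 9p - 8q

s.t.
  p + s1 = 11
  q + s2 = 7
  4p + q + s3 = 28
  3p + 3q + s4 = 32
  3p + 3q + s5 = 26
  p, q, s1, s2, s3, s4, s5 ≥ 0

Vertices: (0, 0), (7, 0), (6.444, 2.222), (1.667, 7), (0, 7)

Evaluate the objective at each vertex of the feasible region:
  z(0, 0) = 0
  z(7, 0) = 63
  z(6.444, 2.222) = 40.22
  z(1.667, 7) = -41
  z(0, 7) = -56  ←
The minimum is at p = 0, q = 7.

(0, 7)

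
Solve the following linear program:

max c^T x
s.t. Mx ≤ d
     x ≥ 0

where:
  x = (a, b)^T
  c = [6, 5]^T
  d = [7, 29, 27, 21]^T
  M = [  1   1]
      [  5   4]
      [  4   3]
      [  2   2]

Evaluate the objective at each vertex of the feasible region:
  z(0, 0) = 0
  z(5.8, 0) = 34.8
  z(1, 6) = 36  ←
  z(0, 7) = 35
The maximum is at a = 1, b = 6.

a = 1, b = 6, z = 36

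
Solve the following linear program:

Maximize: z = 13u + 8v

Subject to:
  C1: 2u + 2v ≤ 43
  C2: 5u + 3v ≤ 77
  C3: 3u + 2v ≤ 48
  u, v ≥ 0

Evaluate the objective at each vertex of the feasible region:
  z(0, 0) = 0
  z(15.4, 0) = 200.2
  z(10, 9) = 202  ←
  z(5, 16.5) = 197
  z(0, 21.5) = 172
The maximum is at u = 10, v = 9.

u = 10, v = 9, z = 202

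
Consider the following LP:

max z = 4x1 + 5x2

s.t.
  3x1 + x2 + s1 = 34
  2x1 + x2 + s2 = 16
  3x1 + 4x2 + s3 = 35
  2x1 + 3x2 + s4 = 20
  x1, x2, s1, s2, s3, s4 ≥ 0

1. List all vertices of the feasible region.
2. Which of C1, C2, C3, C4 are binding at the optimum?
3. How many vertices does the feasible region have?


1. (0, 0), (8, 0), (7, 2), (0, 6.667)
2. C2, C4
3. 4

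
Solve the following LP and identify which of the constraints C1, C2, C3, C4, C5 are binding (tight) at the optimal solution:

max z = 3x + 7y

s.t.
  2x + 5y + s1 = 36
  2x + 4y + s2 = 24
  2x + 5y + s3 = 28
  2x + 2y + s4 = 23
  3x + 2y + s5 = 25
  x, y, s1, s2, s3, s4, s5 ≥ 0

At x = 4, y = 4, compute slack b - a·x for each constraint:
  C1: 36 − 28 = 8  (slack)
  C2: 24 − 24 = 0  (binding)
  C3: 28 − 28 = 0  (binding)
  C4: 23 − 16 = 7  (slack)
  C5: 25 − 20 = 5  (slack)

Optimal: x = 4, y = 4
Binding: C2, C3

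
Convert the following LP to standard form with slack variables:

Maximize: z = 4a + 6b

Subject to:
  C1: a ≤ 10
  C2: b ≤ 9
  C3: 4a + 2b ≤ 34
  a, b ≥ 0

max z = 4a + 6b

s.t.
  a + s1 = 10
  b + s2 = 9
  4a + 2b + s3 = 34
  a, b, s1, s2, s3 ≥ 0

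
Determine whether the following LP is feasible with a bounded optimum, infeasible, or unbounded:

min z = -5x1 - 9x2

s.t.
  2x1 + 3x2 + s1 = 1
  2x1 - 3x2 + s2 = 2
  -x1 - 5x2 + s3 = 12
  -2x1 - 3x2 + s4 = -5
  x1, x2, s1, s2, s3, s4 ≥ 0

Infeasible (no feasible solution exists)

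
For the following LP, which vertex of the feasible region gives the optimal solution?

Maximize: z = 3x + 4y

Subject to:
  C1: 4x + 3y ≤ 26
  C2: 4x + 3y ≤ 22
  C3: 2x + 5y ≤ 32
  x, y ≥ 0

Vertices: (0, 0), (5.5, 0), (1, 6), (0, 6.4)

Evaluate the objective at each vertex of the feasible region:
  z(0, 0) = 0
  z(5.5, 0) = 16.5
  z(1, 6) = 27  ←
  z(0, 6.4) = 25.6
The maximum is at x = 1, y = 6.

(1, 6)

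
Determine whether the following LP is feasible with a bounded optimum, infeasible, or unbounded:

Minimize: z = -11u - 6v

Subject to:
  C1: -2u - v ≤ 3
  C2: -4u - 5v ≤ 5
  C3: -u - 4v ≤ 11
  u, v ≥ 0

Unbounded (objective can decrease without bound)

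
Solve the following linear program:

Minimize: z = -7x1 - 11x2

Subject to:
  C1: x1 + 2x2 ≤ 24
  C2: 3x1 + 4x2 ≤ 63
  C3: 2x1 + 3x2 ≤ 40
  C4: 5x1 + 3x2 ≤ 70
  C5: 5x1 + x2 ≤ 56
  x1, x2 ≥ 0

Evaluate the objective at each vertex of the feasible region:
  z(0, 0) = 0
  z(11.2, 0) = -78.4
  z(9.846, 6.769) = -143.4
  z(8, 8) = -144  ←
  z(0, 12) = -132
The minimum is at x1 = 8, x2 = 8.

x1 = 8, x2 = 8, z = -144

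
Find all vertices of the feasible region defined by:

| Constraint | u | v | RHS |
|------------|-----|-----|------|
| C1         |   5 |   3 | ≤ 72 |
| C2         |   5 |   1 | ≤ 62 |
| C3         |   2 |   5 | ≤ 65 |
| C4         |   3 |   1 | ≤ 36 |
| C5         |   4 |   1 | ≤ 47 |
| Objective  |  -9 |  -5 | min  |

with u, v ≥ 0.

(0, 0), (11.75, 0), (11, 3), (9, 9), (8.684, 9.526), (0, 13)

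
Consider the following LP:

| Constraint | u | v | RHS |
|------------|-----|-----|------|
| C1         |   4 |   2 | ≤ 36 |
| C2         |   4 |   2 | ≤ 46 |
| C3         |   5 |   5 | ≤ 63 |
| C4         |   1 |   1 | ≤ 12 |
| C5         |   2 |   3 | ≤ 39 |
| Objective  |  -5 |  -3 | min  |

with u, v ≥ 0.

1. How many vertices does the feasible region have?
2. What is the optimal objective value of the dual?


1. 4
2. -48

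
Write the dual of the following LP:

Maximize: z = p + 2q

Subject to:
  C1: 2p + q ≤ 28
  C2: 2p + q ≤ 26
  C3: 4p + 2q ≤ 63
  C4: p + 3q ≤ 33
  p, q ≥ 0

Primal max cᵀx s.t. Ax ≤ b, x ≥ 0  →  Dual min bᵀy s.t. Aᵀy ≥ c, y ≥ 0.

Minimize: z = 28y1 + 26y2 + 63y3 + 33y4

Subject to:
  2y1 + 2y2 + 4y3 + y4 ≥ 1
  y1 + y2 + 2y3 + 3y4 ≥ 2
  y1, y2, y3, y4 ≥ 0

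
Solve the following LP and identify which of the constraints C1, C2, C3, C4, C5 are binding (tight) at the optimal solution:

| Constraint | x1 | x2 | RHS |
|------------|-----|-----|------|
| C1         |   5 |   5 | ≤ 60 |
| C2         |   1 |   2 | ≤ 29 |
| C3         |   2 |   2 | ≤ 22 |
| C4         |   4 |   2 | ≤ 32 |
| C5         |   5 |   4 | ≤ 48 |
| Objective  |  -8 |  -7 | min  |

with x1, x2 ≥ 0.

At x1 = 4, x2 = 7, compute slack b - a·x for each constraint:
  C1: 60 − 55 = 5  (slack)
  C2: 29 − 18 = 11  (slack)
  C3: 22 − 22 = 0  (binding)
  C4: 32 − 30 = 2  (slack)
  C5: 48 − 48 = 0  (binding)

Optimal: x1 = 4, x2 = 7
Binding: C3, C5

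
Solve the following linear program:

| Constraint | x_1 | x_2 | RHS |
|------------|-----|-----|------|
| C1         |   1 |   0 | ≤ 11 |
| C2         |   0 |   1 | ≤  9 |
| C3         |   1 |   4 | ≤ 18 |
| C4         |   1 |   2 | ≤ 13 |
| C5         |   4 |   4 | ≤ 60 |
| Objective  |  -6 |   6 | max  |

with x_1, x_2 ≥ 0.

Evaluate the objective at each vertex of the feasible region:
  z(0, 0) = 0
  z(11, 0) = -66
  z(11, 1) = -60
  z(8, 2.5) = -33
  z(0, 4.5) = 27  ←
The maximum is at x_1 = 0, x_2 = 4.5.

x_1 = 0, x_2 = 4.5, z = 27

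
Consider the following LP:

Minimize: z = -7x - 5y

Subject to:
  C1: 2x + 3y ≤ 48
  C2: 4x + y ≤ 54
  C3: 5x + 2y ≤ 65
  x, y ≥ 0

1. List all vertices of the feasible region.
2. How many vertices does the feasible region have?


1. (0, 0), (13, 0), (9, 10), (0, 16)
2. 4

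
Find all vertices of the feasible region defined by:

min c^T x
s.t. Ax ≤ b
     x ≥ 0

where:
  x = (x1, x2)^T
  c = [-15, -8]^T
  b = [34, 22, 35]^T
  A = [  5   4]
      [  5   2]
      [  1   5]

(0, 0), (4.4, 0), (2, 6), (1.429, 6.714), (0, 7)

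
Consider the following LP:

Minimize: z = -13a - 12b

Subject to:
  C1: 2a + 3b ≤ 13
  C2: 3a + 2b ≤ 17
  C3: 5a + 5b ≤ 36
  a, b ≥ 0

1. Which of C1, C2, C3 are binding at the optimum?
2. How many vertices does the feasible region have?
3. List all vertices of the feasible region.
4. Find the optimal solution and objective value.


1. C1, C2
2. 4
3. (0, 0), (5.667, 0), (5, 1), (0, 4.333)
4. a = 5, b = 1, z = -77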